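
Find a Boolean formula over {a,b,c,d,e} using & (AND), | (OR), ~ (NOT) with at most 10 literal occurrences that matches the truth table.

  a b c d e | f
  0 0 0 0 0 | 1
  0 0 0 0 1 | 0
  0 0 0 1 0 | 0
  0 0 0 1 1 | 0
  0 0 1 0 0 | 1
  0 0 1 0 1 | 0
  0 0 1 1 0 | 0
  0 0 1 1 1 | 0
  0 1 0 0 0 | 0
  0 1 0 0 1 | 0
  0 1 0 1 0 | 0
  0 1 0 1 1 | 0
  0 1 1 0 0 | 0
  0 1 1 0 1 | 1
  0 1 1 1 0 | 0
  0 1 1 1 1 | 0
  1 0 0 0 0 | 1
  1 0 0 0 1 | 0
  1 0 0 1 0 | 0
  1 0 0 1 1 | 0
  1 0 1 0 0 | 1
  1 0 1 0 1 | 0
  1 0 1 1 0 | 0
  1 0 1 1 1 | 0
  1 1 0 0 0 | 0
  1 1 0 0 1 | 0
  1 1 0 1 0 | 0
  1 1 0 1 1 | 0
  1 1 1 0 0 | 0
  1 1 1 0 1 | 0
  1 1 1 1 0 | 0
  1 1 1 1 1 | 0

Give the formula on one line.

  ~e = 10101010101010101010101010101010
  ~a = 11111111111111110000000000000000
  (~e | ~a) = 11111111111111111010101010101010
  (b & (~e | ~a)) = 00000000111111110000000010101010
  ((b & (~e | ~a)) | ~e) = 10101010111111111010101010101010
  ~d = 11001100110011001100110011001100
  (~d & c) = 00001100000011000000110000001100
  ((~d & c) & e) = 00000100000001000000010000000100
  ~b = 11111111000000001111111100000000
  (~b & ~d) = 11001100000000001100110000000000
  (((~d & c) & e) | (~b & ~d)) = 11001100000001001100110000000100
  (((b & (~e | ~a)) | ~e) & (((~d & c) & e) | (~b & ~d))) = 10001000000001001000100000000000

(((b & (~e | ~a)) | ~e) & (((~d & c) & e) | (~b & ~d)))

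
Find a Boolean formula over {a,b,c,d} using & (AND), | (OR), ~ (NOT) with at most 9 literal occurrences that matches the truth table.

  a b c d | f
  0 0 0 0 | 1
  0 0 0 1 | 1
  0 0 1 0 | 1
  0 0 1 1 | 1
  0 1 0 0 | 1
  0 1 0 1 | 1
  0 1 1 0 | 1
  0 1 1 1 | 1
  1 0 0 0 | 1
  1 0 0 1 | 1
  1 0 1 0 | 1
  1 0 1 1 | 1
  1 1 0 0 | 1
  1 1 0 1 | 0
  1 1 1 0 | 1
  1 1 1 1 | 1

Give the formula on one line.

  ~b = 1111000011110000
  (~b | c) = 1111001111110011
  ~d = 1010101010101010
  (~d | b) = 1010111110101111
  ~c = 1100110011001100
  (~d & ~c) = 1000100010001000
  ~a = 1111111100000000
  ((~d & ~c) | ~a) = 1111111110001000
  ((~d | b) & ((~d & ~c) | ~a)) = 1010111110001000
  ((~b | c) | ((~d | b) & ((~d & ~c) | ~a))) = 1111111111111011

((~b | c) | ((~d | b) & ((~d & ~c) | ~a)))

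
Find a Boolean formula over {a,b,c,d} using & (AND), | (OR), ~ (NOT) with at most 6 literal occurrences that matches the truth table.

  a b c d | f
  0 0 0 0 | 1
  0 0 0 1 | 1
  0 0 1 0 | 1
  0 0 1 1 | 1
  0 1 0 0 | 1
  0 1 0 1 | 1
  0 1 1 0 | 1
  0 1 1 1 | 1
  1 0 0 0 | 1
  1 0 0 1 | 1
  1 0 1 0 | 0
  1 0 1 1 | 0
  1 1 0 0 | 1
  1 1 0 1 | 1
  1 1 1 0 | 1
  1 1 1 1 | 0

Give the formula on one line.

  ~a = 1111111100000000
  ~c = 1100110011001100
  (~a | ~c) = 1111111111001100
  ~d = 1010101010101010
  (~d | ~c) = 1110111011101110
  (b & (~d | ~c)) = 0000111000001110
  ((~a | ~c) | (b & (~d | ~c))) = 1111111111001110

((~a | ~c) | (b & (~d | ~c)))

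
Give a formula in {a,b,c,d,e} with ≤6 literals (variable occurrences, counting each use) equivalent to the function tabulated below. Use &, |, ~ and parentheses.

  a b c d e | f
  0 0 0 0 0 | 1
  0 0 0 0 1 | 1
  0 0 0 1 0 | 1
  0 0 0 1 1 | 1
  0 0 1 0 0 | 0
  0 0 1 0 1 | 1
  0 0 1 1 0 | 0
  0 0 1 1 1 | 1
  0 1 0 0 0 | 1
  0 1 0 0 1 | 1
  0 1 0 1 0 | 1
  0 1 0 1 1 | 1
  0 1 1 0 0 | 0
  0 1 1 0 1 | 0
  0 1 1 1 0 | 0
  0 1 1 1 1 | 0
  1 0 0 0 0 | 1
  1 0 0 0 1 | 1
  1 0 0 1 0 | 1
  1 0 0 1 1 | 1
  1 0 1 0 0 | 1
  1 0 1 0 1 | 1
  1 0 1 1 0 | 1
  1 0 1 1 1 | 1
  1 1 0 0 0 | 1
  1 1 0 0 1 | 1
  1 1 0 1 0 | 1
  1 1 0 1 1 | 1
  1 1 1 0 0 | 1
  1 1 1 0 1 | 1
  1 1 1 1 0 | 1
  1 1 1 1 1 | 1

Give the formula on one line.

((~c | a) | (e & ~b))

  ~c = 11110000111100001111000011110000
  (~c | a) = 11110000111100001111111111111111
  ~b = 11111111000000001111111100000000
  (e & ~b) = 01010101000000000101010100000000
  ((~c | a) | (e & ~b)) = 11110101111100001111111111111111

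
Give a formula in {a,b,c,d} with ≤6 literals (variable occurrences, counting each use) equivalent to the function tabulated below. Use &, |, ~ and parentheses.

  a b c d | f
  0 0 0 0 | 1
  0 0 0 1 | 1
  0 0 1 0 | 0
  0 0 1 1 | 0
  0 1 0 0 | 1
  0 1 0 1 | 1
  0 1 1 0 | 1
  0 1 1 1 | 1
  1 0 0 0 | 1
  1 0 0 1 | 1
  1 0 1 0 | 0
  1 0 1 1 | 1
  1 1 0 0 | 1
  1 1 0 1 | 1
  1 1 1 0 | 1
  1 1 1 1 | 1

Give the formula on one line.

((a & (c & d)) | (b | ~c))

  (c & d) = 0001000100010001
  (a & (c & d)) = 0000000000010001
  ~c = 1100110011001100
  (b | ~c) = 1100111111001111
  ((a & (c & d)) | (b | ~c)) = 1100111111011111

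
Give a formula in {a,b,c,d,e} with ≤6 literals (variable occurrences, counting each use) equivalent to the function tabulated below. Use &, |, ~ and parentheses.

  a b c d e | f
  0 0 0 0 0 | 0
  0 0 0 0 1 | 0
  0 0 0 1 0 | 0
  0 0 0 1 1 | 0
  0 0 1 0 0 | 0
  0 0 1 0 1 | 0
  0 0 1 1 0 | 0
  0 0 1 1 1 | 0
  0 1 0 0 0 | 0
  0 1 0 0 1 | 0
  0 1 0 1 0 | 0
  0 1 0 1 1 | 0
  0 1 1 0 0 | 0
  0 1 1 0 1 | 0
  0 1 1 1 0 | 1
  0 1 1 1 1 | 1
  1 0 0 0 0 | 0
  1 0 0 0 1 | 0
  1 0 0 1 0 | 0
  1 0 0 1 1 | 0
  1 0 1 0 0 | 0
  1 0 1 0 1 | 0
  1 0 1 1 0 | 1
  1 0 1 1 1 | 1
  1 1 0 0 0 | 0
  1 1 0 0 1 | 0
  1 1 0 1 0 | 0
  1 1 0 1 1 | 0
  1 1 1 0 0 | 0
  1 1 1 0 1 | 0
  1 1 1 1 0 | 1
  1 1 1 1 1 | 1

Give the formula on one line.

(c & (((b | ~d) | a) & d))

  ~d = 11001100110011001100110011001100
  (b | ~d) = 11001100111111111100110011111111
  ((b | ~d) | a) = 11001100111111111111111111111111
  (((b | ~d) | a) & d) = 00000000001100110011001100110011
  (c & (((b | ~d) | a) & d)) = 00000000000000110000001100000011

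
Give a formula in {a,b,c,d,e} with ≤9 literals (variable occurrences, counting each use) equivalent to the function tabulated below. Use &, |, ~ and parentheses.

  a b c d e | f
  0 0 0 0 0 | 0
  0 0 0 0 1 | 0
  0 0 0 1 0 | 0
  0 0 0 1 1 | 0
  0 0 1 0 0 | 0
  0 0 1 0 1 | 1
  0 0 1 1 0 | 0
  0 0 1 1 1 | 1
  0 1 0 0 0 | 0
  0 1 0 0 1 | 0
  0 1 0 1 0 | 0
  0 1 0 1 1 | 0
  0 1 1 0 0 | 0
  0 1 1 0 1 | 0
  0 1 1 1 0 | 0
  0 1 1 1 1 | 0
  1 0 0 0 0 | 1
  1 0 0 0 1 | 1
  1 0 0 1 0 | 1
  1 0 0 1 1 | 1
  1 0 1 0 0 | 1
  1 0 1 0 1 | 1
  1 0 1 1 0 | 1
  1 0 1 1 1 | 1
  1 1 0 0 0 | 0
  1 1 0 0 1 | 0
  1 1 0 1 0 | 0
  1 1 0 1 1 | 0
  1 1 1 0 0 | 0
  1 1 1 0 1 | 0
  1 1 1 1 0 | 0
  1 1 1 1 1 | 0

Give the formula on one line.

(~b & (a | ((e & b) | ((c & e) & ~a))))

  ~b = 11111111000000001111111100000000
  (e & b) = 00000000010101010000000001010101
  (c & e) = 00000101000001010000010100000101
  ~a = 11111111111111110000000000000000
  ((c & e) & ~a) = 00000101000001010000000000000000
  ((e & b) | ((c & e) & ~a)) = 00000101010101010000000001010101
  (a | ((e & b) | ((c & e) & ~a))) = 00000101010101011111111111111111
  (~b & (a | ((e & b) | ((c & e) & ~a)))) = 00000101000000001111111100000000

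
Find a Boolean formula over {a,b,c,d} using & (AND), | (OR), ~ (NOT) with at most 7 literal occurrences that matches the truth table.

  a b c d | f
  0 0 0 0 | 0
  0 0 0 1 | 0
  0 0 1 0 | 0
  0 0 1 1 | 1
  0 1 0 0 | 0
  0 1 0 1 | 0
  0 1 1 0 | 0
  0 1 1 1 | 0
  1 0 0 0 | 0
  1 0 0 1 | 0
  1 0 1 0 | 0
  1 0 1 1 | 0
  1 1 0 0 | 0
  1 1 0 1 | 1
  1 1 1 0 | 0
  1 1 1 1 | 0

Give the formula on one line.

  ~b = 1111000011110000
  ~c = 1100110011001100
  (~b | ~c) = 1111110011111100
  ~a = 1111111100000000
  (b | ~a) = 1111111100001111
  (d & (b | ~a)) = 0101010100000101
  (a | c) = 0011001111111111
  ((d & (b | ~a)) & (a | c)) = 0001000100000101
  ((~b | ~c) & ((d & (b | ~a)) & (a | c))) = 0001000000000100

((~b | ~c) & ((d & (b | ~a)) & (a | c)))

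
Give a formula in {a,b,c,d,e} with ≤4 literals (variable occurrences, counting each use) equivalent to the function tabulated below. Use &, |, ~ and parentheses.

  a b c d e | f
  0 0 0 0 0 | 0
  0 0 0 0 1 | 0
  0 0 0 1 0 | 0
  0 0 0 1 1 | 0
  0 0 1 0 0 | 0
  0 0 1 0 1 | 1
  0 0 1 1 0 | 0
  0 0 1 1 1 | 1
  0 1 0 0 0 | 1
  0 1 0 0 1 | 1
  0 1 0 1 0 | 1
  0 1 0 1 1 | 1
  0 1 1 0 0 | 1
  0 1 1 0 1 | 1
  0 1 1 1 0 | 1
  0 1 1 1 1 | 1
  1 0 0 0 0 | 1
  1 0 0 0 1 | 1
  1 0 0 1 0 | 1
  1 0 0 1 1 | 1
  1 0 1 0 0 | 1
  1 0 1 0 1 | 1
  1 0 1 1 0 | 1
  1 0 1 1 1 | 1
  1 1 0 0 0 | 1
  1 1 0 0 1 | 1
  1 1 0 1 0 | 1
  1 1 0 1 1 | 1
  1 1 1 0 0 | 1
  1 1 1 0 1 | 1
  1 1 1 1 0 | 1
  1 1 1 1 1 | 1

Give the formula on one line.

(a | ((e & c) | b))

  (e & c) = 00000101000001010000010100000101
  ((e & c) | b) = 00000101111111110000010111111111
  (a | ((e & c) | b)) = 00000101111111111111111111111111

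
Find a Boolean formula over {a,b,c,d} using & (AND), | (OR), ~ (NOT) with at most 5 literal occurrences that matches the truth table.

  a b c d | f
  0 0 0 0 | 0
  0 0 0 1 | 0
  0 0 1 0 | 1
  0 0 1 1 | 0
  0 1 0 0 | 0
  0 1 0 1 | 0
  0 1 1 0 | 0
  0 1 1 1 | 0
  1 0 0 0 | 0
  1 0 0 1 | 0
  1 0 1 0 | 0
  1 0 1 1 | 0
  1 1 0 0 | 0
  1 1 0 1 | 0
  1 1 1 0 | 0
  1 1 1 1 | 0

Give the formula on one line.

((~a & c) & (~d & (d | ~b)))

  ~a = 1111111100000000
  (~a & c) = 0011001100000000
  ~d = 1010101010101010
  ~b = 1111000011110000
  (d | ~b) = 1111010111110101
  (~d & (d | ~b)) = 1010000010100000
  ((~a & c) & (~d & (d | ~b))) = 0010000000000000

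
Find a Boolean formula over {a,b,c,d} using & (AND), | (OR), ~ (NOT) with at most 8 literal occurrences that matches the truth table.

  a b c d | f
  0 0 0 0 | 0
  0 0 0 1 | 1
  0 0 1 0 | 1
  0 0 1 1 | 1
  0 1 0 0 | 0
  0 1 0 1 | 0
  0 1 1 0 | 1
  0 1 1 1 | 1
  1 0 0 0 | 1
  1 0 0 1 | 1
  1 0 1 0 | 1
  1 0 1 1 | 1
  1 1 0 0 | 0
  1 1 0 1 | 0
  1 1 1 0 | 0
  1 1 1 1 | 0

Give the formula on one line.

  ~b = 1111000011110000
  (d & ~b) = 0101000001010000
  ~a = 1111111100000000
  (~a & c) = 0011001100000000
  ~d = 1010101010101010
  (~d & a) = 0000000010101010
  (c | (~d & a)) = 0011001110111011
  ((c | (~d & a)) & ~b) = 0011000010110000
  ((~a & c) | ((c | (~d & a)) & ~b)) = 0011001110110000
  ((d & ~b) | ((~a & c) | ((c | (~d & a)) & ~b))) = 0111001111110000

((d & ~b) | ((~a & c) | ((c | (~d & a)) & ~b)))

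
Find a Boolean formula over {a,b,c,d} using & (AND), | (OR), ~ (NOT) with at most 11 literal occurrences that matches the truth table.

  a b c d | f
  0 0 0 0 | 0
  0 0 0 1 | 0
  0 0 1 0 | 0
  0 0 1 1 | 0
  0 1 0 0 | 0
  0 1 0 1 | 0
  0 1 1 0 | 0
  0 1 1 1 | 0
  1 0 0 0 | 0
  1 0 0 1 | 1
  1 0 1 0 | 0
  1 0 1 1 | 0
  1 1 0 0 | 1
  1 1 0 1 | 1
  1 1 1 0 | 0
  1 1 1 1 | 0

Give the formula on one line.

  ~c = 1100110011001100
  (a & b) = 0000000000001111
  (~c | b) = 1100111111001111
  (a & d) = 0000000001010101
  ((~c | b) & (a & d)) = 0000000001000101
  ((a & b) | ((~c | b) & (a & d))) = 0000000001001111
  (c & d) = 0001000100010001
  (((a & b) | ((~c | b) & (a & d))) | (c & d)) = 0001000101011111
  (~c & (((a & b) | ((~c | b) & (a & d))) | (c & d))) = 0000000001001100

(~c & (((a & b) | ((~c | b) & (a & d))) | (c & d)))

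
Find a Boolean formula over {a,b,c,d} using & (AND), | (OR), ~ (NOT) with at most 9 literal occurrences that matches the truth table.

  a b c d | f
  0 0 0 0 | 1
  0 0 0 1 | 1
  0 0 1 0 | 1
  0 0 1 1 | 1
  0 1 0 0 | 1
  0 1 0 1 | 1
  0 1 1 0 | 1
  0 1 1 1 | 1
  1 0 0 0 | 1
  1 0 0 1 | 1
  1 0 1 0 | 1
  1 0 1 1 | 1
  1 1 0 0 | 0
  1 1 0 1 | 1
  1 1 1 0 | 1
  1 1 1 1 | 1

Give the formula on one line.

  (c | d) = 0111011101110111
  ~a = 1111111100000000
  ~b = 1111000011110000
  (~a | ~b) = 1111111111110000
  (~b | a) = 1111000011111111
  ~d = 1010101010101010
  ~c = 1100110011001100
  (~d & ~c) = 1000100010001000
  ((~b | a) | (~d & ~c)) = 1111100011111111
  ((~a | ~b) & ((~b | a) | (~d & ~c))) = 1111100011110000
  ((c | d) | ((~a | ~b) & ((~b | a) | (~d & ~c)))) = 1111111111110111

((c | d) | ((~a | ~b) & ((~b | a) | (~d & ~c))))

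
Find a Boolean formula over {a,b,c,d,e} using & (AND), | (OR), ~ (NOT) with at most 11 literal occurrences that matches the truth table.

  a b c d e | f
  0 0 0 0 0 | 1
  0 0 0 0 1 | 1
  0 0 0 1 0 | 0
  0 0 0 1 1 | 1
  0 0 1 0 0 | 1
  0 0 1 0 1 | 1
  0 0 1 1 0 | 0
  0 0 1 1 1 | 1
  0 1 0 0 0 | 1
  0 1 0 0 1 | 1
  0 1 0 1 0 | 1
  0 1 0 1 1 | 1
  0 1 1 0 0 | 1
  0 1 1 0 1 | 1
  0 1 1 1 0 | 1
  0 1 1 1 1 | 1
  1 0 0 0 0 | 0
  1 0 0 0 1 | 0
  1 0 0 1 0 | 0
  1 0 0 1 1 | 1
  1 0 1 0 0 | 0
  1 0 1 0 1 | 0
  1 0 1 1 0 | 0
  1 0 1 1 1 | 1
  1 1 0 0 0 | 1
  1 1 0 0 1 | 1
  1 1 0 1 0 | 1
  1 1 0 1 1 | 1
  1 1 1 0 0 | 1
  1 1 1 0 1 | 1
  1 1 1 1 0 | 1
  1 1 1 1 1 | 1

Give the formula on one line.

((~d & ~a) | (((((~c & d) | (e & d)) & e) & ~b) | b))

  ~d = 11001100110011001100110011001100
  ~a = 11111111111111110000000000000000
  (~d & ~a) = 11001100110011000000000000000000
  ~c = 11110000111100001111000011110000
  (~c & d) = 00110000001100000011000000110000
  (e & d) = 00010001000100010001000100010001
  ((~c & d) | (e & d)) = 00110001001100010011000100110001
  (((~c & d) | (e & d)) & e) = 00010001000100010001000100010001
  ~b = 11111111000000001111111100000000
  ((((~c & d) | (e & d)) & e) & ~b) = 00010001000000000001000100000000
  (((((~c & d) | (e & d)) & e) & ~b) | b) = 00010001111111110001000111111111
  ((~d & ~a) | (((((~c & d) | (e & d)) & e) & ~b) | b)) = 11011101111111110001000111111111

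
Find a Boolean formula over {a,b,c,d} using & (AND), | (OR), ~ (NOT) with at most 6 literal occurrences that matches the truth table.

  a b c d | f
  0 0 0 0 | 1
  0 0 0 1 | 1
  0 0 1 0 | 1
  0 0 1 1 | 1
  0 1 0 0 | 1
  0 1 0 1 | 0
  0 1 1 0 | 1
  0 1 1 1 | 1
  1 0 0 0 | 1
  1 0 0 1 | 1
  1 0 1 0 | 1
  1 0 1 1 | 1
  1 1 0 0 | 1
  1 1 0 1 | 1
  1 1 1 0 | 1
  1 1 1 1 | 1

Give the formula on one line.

(((~b | ~d) | (a & ~c)) | (c | ~d))

  ~b = 1111000011110000
  ~d = 1010101010101010
  (~b | ~d) = 1111101011111010
  ~c = 1100110011001100
  (a & ~c) = 0000000011001100
  ((~b | ~d) | (a & ~c)) = 1111101011111110
  (c | ~d) = 1011101110111011
  (((~b | ~d) | (a & ~c)) | (c | ~d)) = 1111101111111111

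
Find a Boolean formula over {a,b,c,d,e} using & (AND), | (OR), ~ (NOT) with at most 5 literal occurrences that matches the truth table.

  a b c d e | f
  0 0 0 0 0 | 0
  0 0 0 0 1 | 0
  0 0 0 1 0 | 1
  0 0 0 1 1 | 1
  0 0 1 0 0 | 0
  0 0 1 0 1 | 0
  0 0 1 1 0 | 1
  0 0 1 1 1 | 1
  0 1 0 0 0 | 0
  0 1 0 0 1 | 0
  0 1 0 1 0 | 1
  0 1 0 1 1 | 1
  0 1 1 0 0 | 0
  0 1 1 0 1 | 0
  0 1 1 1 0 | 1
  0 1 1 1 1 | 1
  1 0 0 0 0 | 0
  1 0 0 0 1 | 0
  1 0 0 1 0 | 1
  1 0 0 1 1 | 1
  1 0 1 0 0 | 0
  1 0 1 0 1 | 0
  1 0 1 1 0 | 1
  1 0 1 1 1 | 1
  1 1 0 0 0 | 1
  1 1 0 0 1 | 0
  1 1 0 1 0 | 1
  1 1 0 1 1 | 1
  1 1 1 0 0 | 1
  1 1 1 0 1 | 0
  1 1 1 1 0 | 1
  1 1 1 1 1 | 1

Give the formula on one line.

  ~e = 10101010101010101010101010101010
  ~d = 11001100110011001100110011001100
  (a & ~d) = 00000000000000001100110011001100
  (~e & (a & ~d)) = 00000000000000001000100010001000
  (b & (~e & (a & ~d))) = 00000000000000000000000010001000
  ((b & (~e & (a & ~d))) | d) = 00110011001100110011001110111011

((b & (~e & (a & ~d))) | d)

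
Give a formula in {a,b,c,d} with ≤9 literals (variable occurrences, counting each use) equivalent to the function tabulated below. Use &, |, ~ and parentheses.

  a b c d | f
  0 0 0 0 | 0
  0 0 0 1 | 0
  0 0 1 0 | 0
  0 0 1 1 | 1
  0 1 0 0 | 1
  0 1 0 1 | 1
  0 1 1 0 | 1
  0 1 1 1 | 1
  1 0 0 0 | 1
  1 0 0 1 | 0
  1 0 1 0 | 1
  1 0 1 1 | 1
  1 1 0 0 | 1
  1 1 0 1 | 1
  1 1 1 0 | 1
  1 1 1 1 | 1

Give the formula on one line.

  ~b = 1111000011110000
  (c & ~b) = 0011000000110000
  (d & (c & ~b)) = 0001000000010000
  ~a = 1111111100000000
  (d | ~a) = 1111111101010101
  ((d | ~a) & b) = 0000111100000101
  ((d & (c & ~b)) | ((d | ~a) & b)) = 0001111100010101
  ~d = 1010101010101010
  (a & ~d) = 0000000010101010
  (((d & (c & ~b)) | ((d | ~a) & b)) | (a & ~d)) = 0001111110111111

(((d & (c & ~b)) | ((d | ~a) & b)) | (a & ~d))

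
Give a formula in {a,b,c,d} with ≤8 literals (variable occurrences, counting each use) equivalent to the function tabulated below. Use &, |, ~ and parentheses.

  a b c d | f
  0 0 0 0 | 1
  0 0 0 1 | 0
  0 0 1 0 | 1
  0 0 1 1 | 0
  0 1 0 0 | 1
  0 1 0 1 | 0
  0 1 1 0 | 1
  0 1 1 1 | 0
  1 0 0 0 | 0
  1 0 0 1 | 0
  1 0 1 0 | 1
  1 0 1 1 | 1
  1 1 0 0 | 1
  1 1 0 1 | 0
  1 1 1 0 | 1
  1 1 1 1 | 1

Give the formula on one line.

((c | (d | (~a | b))) & (((d & a) & c) | ~d))

  ~a = 1111111100000000
  (~a | b) = 1111111100001111
  (d | (~a | b)) = 1111111101011111
  (c | (d | (~a | b))) = 1111111101111111
  (d & a) = 0000000001010101
  ((d & a) & c) = 0000000000010001
  ~d = 1010101010101010
  (((d & a) & c) | ~d) = 1010101010111011
  ((c | (d | (~a | b))) & (((d & a) & c) | ~d)) = 1010101000111011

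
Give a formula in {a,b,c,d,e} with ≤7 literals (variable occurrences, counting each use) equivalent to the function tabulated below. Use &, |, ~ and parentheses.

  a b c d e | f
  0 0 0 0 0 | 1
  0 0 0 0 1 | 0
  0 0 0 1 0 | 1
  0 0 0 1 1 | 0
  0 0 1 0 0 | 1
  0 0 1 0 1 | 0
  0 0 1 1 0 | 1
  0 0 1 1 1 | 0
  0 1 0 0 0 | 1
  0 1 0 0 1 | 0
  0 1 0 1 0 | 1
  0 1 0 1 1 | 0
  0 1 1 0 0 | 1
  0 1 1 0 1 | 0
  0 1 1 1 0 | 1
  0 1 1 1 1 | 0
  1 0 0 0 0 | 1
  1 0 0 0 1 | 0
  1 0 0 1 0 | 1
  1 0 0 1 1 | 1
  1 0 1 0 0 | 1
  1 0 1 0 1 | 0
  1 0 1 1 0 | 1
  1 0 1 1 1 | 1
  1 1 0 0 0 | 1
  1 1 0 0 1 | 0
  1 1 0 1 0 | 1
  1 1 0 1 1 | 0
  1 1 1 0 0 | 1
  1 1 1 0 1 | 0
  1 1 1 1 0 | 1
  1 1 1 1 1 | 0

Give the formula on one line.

  ~e = 10101010101010101010101010101010
  (a | b) = 00000000111111111111111111111111
  (~e | (a | b)) = 10101010111111111111111111111111
  ~b = 11111111000000001111111100000000
  (d & ~b) = 00110011000000000011001100000000
  ((d & ~b) | ~e) = 10111011101010101011101110101010
  ((~e | (a | b)) & ((d & ~b) | ~e)) = 10101010101010101011101110101010

((~e | (a | b)) & ((d & ~b) | ~e))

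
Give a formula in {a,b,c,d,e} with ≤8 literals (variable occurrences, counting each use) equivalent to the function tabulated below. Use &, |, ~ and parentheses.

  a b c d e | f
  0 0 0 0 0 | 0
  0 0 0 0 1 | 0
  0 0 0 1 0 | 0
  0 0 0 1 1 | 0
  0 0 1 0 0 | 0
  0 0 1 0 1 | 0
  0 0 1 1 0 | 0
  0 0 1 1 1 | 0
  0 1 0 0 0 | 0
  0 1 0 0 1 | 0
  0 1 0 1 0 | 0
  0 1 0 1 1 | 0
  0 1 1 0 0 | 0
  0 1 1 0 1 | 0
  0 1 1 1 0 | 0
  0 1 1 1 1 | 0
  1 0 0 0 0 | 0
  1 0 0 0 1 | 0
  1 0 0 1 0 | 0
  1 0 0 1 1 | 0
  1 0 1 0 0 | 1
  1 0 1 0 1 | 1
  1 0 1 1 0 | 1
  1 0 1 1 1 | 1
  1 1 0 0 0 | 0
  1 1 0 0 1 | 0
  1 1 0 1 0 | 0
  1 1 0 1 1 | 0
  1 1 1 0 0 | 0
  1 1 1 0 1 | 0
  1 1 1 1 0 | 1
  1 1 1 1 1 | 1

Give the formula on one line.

(((c | ~d) & ((~b | d) & a)) & (c | (d & e)))

  ~d = 11001100110011001100110011001100
  (c | ~d) = 11001111110011111100111111001111
  ~b = 11111111000000001111111100000000
  (~b | d) = 11111111001100111111111100110011
  ((~b | d) & a) = 00000000000000001111111100110011
  ((c | ~d) & ((~b | d) & a)) = 00000000000000001100111100000011
  (d & e) = 00010001000100010001000100010001
  (c | (d & e)) = 00011111000111110001111100011111
  (((c | ~d) & ((~b | d) & a)) & (c | (d & e))) = 00000000000000000000111100000011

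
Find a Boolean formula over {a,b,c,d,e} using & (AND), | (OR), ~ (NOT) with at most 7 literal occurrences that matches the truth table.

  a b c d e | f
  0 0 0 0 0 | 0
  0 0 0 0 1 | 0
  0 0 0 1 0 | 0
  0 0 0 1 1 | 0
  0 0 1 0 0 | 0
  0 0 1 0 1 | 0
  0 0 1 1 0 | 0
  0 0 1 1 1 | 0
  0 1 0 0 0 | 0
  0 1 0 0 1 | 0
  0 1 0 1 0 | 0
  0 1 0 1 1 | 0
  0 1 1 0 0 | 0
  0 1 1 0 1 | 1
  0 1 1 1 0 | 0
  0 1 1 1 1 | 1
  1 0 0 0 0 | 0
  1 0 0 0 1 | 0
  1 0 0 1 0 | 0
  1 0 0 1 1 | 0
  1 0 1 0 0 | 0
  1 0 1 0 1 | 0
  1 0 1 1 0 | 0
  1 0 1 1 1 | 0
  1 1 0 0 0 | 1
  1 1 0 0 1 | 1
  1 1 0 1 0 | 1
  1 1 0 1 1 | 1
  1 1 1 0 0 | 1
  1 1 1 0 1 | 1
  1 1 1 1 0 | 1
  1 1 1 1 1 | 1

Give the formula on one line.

  (e & c) = 00000101000001010000010100000101
  ((e & c) & b) = 00000000000001010000000000000101
  (a | ((e & c) & b)) = 00000000000001011111111111111111
  ~a = 11111111111111110000000000000000
  (b | ~a) = 11111111111111110000000011111111
  ((a | ((e & c) & b)) & (b | ~a)) = 00000000000001010000000011111111

((a | ((e & c) & b)) & (b | ~a))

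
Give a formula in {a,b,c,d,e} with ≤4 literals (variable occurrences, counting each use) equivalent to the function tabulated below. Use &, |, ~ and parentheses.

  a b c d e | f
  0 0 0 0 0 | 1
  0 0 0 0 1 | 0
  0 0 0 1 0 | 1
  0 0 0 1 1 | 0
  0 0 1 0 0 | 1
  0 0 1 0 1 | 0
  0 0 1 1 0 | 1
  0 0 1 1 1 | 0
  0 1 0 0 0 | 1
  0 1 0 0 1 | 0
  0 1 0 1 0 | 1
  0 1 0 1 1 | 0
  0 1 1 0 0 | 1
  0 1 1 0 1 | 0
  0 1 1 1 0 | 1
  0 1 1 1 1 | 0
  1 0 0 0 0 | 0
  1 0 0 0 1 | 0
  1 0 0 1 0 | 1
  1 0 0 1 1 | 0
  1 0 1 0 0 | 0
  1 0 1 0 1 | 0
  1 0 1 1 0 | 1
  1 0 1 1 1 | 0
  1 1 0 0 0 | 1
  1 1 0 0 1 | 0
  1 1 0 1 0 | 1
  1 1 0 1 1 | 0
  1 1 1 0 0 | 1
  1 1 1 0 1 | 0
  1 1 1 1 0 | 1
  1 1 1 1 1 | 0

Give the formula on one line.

(((~a | b) | d) & ~e)

  ~a = 11111111111111110000000000000000
  (~a | b) = 11111111111111110000000011111111
  ((~a | b) | d) = 11111111111111110011001111111111
  ~e = 10101010101010101010101010101010
  (((~a | b) | d) & ~e) = 10101010101010100010001010101010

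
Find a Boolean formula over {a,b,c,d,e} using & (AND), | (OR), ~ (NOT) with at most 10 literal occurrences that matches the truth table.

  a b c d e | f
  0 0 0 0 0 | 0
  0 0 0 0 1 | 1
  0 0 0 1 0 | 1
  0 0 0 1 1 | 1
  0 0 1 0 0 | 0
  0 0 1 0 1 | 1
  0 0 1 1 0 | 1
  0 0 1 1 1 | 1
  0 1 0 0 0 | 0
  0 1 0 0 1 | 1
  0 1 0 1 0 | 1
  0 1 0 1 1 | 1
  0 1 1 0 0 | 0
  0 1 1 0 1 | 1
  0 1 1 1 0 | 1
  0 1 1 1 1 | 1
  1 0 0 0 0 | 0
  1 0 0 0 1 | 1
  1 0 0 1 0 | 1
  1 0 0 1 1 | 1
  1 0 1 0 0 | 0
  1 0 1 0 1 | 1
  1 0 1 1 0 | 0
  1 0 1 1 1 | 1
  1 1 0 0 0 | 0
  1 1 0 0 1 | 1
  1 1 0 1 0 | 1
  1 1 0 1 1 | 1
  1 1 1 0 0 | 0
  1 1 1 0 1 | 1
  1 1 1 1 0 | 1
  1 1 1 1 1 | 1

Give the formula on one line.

((((~c & d) | e) | (~a | b)) & (d | e))

  ~c = 11110000111100001111000011110000
  (~c & d) = 00110000001100000011000000110000
  ((~c & d) | e) = 01110101011101010111010101110101
  ~a = 11111111111111110000000000000000
  (~a | b) = 11111111111111110000000011111111
  (((~c & d) | e) | (~a | b)) = 11111111111111110111010111111111
  (d | e) = 01110111011101110111011101110111
  ((((~c & d) | e) | (~a | b)) & (d | e)) = 01110111011101110111010101110111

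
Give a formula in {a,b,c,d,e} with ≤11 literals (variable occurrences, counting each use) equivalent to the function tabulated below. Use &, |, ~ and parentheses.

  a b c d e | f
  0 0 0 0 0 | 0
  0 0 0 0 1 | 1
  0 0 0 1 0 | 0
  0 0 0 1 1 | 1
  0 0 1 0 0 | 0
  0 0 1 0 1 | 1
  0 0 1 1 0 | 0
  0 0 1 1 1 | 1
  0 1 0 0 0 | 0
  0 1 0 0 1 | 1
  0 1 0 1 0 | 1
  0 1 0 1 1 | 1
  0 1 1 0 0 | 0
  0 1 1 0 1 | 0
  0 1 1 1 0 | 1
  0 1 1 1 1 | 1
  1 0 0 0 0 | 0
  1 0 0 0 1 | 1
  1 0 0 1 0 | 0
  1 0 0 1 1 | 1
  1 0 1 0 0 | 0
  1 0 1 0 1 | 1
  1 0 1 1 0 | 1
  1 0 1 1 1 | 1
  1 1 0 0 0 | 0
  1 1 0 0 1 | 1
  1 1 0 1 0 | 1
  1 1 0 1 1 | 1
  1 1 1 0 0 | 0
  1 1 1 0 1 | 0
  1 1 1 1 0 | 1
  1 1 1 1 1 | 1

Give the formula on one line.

  (a & c) = 00000000000000000000111100001111
  ((a & c) | b) = 00000000111111110000111111111111
  (((a & c) | b) & d) = 00000000001100110000001100110011
  ~c = 11110000111100001111000011110000
  (~c & b) = 00000000111100000000000011110000
  ~b = 11111111000000001111111100000000
  ((~c & b) | ~b) = 11111111111100001111111111110000
  (((~c & b) | ~b) & e) = 01010101010100000101010101010000
  ((((a & c) | b) & d) | (((~c & b) | ~b) & e)) = 01010101011100110101011101110011

((((a & c) | b) & d) | (((~c & b) | ~b) & e))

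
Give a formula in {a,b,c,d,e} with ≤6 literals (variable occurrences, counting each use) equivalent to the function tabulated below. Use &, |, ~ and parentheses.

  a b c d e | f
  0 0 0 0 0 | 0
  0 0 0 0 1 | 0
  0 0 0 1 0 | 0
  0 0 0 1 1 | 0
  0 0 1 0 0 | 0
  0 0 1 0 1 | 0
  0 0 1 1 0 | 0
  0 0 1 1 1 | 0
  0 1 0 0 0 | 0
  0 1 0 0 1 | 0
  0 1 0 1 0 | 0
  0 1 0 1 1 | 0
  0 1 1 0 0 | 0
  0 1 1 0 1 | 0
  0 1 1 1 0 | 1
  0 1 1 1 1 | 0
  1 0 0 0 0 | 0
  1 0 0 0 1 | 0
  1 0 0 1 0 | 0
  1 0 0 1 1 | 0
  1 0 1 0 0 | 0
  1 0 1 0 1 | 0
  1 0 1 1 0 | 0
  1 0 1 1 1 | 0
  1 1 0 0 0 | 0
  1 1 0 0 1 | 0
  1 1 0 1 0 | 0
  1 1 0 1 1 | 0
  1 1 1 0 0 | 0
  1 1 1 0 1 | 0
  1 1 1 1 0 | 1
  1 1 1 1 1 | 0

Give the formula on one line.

  ~e = 10101010101010101010101010101010
  ~b = 11111111000000001111111100000000
  (~e | ~b) = 11111111101010101111111110101010
  (b & (~e | ~b)) = 00000000101010100000000010101010
  (d | e) = 01110111011101110111011101110111
  ((d | e) & c) = 00000111000001110000011100000111
  ((b & (~e | ~b)) & ((d | e) & c)) = 00000000000000100000000000000010

((b & (~e | ~b)) & ((d | e) & c))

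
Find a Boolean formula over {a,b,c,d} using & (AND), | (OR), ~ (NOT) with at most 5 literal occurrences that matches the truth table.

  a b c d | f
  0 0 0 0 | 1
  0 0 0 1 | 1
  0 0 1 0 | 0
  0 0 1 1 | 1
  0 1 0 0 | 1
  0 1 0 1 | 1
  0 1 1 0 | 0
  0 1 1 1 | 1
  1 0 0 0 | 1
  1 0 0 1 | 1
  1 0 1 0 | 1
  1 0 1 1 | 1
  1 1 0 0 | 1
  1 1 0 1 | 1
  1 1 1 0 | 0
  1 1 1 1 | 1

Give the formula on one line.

  (d & c) = 0001000100010001
  ~b = 1111000011110000
  (~b & a) = 0000000011110000
  ((d & c) | (~b & a)) = 0001000111110001
  ~c = 1100110011001100
  (((d & c) | (~b & a)) | ~c) = 1101110111111101

(((d & c) | (~b & a)) | ~c)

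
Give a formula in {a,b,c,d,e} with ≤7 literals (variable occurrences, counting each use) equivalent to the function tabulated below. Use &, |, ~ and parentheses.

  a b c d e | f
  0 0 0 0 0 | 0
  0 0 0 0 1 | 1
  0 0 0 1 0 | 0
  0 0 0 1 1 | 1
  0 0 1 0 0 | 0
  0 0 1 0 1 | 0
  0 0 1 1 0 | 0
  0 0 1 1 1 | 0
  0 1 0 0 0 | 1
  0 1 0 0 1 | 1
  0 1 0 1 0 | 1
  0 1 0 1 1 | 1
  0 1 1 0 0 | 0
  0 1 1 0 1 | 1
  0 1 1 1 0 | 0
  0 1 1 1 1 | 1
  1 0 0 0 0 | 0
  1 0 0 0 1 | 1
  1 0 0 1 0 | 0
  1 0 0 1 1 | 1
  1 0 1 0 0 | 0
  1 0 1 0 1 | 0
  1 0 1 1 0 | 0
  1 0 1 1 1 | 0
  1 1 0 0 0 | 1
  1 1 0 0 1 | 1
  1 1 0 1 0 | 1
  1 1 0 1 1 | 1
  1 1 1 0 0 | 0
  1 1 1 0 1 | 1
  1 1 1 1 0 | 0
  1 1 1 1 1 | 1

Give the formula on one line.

((e & b) | (~c & (e | b)))

  (e & b) = 00000000010101010000000001010101
  ~c = 11110000111100001111000011110000
  (e | b) = 01010101111111110101010111111111
  (~c & (e | b)) = 01010000111100000101000011110000
  ((e & b) | (~c & (e | b))) = 01010000111101010101000011110101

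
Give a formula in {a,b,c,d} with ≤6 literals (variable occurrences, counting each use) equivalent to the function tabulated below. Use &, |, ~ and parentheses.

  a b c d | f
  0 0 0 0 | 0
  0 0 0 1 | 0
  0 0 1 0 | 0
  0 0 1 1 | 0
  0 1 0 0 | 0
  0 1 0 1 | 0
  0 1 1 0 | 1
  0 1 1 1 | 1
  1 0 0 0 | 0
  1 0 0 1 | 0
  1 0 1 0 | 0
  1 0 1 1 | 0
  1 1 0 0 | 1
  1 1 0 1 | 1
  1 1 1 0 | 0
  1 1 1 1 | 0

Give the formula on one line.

((b & (a & ~c)) | (c & (~a & b)))

  ~c = 1100110011001100
  (a & ~c) = 0000000011001100
  (b & (a & ~c)) = 0000000000001100
  ~a = 1111111100000000
  (~a & b) = 0000111100000000
  (c & (~a & b)) = 0000001100000000
  ((b & (a & ~c)) | (c & (~a & b))) = 0000001100001100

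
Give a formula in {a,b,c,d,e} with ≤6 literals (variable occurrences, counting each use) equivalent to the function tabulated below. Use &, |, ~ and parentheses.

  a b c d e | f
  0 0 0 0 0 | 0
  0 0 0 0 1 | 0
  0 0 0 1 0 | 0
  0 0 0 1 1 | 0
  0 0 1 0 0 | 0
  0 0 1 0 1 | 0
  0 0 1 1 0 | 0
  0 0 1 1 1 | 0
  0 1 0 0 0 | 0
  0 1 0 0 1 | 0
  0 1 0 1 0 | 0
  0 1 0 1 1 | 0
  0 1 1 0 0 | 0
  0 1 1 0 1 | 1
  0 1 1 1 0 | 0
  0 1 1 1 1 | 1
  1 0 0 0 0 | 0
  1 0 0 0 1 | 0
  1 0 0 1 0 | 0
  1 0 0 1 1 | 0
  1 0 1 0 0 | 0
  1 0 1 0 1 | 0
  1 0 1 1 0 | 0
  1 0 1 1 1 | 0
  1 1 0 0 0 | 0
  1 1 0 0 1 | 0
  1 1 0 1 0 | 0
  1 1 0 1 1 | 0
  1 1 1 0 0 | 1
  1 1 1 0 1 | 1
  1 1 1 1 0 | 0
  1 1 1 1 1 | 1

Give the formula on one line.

  (c & b) = 00000000000011110000000000001111
  ~d = 11001100110011001100110011001100
  (b & ~d) = 00000000110011000000000011001100
  ((b & ~d) & a) = 00000000000000000000000011001100
  (((b & ~d) & a) | e) = 01010101010101010101010111011101
  ((c & b) & (((b & ~d) & a) | e)) = 00000000000001010000000000001101

((c & b) & (((b & ~d) & a) | e))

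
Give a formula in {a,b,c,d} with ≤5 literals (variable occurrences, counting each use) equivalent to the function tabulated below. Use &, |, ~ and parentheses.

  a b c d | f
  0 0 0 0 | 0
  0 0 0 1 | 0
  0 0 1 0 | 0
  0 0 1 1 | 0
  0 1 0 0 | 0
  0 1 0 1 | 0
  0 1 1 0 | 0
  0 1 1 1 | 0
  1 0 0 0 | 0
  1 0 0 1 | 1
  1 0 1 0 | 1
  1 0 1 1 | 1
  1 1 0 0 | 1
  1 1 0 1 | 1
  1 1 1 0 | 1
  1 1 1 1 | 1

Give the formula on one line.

  ~b = 1111000011110000
  (~b & d) = 0101000001010000
  (c | b) = 0011111100111111
  ((~b & d) | (c | b)) = 0111111101111111
  (a & ((~b & d) | (c | b))) = 0000000001111111

(a & ((~b & d) | (c | b)))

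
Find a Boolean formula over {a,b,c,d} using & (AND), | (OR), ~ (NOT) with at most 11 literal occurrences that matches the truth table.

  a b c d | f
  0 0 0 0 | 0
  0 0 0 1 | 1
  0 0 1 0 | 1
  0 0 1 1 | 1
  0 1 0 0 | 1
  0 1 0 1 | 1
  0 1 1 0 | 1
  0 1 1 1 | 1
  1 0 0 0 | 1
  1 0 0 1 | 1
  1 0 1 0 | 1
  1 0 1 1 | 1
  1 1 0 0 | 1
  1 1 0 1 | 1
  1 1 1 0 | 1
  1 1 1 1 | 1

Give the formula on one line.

  (b | a) = 0000111111111111
  ~b = 1111000011110000
  (c & ~b) = 0011000000110000
  ~c = 1100110011001100
  (~c & d) = 0100010001000100
  ((c & ~b) | (~c & d)) = 0111010001110100
  ~d = 1010101010101010
  (c & ~d) = 0010001000100010
  (((c & ~b) | (~c & d)) | (c & ~d)) = 0111011001110110
  ((b | a) | (((c & ~b) | (~c & d)) | (c & ~d))) = 0111111111111111

((b | a) | (((c & ~b) | (~c & d)) | (c & ~d)))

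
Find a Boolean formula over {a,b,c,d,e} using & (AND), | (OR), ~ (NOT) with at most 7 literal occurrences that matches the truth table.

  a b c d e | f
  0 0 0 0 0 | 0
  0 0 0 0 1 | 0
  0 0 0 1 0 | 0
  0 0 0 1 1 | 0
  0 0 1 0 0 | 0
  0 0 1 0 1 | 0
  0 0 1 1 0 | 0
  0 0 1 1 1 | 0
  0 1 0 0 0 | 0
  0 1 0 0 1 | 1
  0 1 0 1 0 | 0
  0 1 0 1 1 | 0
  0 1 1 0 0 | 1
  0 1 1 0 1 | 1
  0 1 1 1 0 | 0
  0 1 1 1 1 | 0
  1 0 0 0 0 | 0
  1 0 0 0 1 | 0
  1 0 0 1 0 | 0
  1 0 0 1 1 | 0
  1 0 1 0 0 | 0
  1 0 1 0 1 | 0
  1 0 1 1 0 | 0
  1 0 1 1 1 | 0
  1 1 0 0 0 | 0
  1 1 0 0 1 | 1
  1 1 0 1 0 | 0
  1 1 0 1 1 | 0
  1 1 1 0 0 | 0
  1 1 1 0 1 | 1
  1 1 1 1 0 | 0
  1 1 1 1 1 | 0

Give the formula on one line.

(((b & (~a & c)) | e) & (~d & b))

  ~a = 11111111111111110000000000000000
  (~a & c) = 00001111000011110000000000000000
  (b & (~a & c)) = 00000000000011110000000000000000
  ((b & (~a & c)) | e) = 01010101010111110101010101010101
  ~d = 11001100110011001100110011001100
  (~d & b) = 00000000110011000000000011001100
  (((b & (~a & c)) | e) & (~d & b)) = 00000000010011000000000001000100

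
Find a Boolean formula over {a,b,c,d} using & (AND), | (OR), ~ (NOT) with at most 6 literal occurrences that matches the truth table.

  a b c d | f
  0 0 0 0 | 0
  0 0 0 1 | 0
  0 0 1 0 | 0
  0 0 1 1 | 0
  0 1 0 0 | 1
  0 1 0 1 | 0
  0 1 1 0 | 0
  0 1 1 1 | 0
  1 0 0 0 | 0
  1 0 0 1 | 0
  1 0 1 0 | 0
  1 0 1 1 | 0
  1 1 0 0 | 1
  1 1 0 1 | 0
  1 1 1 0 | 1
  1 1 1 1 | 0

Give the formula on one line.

  ~d = 1010101010101010
  (b & ~d) = 0000101000001010
  ~c = 1100110011001100
  (a | ~c) = 1100110011111111
  ((a | ~c) | d) = 1101110111111111
  ((b & ~d) & ((a | ~c) | d)) = 0000100000001010

((b & ~d) & ((a | ~c) | d))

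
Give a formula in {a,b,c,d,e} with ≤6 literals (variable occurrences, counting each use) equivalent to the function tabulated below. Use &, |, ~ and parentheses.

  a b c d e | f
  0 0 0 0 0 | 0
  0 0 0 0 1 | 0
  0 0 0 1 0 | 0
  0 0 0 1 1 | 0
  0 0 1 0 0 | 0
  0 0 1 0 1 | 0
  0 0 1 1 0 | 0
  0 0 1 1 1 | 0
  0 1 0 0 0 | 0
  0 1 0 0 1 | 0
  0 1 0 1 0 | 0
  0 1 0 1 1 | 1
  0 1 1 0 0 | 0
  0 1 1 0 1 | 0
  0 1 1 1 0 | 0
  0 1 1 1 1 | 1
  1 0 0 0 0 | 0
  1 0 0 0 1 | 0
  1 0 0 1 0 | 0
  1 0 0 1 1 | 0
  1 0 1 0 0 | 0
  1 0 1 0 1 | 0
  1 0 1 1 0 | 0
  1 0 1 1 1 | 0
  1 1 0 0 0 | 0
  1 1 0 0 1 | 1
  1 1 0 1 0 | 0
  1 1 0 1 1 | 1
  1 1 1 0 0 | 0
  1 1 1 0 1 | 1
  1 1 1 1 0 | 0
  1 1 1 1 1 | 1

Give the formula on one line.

  (d | a) = 00110011001100111111111111111111
  (e & (d | a)) = 00010001000100010101010101010101
  ((e & (d | a)) & b) = 00000000000100010000000001010101

((e & (d | a)) & b)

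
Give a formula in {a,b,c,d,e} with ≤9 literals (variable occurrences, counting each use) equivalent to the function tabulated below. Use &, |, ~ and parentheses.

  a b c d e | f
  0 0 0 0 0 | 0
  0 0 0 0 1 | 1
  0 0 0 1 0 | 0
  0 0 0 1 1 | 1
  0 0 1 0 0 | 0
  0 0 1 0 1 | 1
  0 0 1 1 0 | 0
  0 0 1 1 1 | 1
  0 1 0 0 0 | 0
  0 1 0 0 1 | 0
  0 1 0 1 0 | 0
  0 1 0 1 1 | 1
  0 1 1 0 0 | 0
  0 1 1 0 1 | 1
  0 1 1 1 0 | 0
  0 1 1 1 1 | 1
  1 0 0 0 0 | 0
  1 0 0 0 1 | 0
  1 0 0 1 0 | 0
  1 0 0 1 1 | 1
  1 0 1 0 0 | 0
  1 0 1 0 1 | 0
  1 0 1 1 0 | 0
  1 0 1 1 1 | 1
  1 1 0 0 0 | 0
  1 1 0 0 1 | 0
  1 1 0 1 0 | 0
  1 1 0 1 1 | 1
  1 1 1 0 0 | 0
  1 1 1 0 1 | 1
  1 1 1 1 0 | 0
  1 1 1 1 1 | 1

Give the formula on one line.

  ~b = 11111111000000001111111100000000
  ~a = 11111111111111110000000000000000
  (~b & ~a) = 11111111000000000000000000000000
  (c & b) = 00000000000011110000000000001111
  (d | (c & b)) = 00110011001111110011001100111111
  ((~b & ~a) | (d | (c & b))) = 11111111001111110011001100111111
  (((~b & ~a) | (d | (c & b))) & e) = 01010101000101010001000100010101

(((~b & ~a) | (d | (c & b))) & e)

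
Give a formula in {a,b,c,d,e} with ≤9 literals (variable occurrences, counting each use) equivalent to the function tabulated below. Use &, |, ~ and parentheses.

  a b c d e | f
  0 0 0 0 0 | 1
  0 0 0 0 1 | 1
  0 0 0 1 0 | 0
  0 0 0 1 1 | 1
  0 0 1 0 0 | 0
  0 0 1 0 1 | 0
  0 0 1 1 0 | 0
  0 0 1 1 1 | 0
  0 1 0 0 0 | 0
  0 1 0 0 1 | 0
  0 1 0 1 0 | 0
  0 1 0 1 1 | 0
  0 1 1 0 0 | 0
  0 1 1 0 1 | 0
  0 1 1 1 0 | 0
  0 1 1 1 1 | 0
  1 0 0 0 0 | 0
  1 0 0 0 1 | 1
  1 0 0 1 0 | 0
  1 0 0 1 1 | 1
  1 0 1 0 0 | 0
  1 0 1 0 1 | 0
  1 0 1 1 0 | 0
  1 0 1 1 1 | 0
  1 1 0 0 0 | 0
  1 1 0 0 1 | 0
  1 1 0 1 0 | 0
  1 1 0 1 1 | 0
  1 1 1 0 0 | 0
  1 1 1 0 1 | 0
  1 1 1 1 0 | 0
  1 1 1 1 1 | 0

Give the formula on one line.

((~b & (~c & ((~c & e) | ~b))) & (e | (~d & ~a)))

  ~b = 11111111000000001111111100000000
  ~c = 11110000111100001111000011110000
  (~c & e) = 01010000010100000101000001010000
  ((~c & e) | ~b) = 11111111010100001111111101010000
  (~c & ((~c & e) | ~b)) = 11110000010100001111000001010000
  (~b & (~c & ((~c & e) | ~b))) = 11110000000000001111000000000000
  ~d = 11001100110011001100110011001100
  ~a = 11111111111111110000000000000000
  (~d & ~a) = 11001100110011000000000000000000
  (e | (~d & ~a)) = 11011101110111010101010101010101
  ((~b & (~c & ((~c & e) | ~b))) & (e | (~d & ~a))) = 11010000000000000101000000000000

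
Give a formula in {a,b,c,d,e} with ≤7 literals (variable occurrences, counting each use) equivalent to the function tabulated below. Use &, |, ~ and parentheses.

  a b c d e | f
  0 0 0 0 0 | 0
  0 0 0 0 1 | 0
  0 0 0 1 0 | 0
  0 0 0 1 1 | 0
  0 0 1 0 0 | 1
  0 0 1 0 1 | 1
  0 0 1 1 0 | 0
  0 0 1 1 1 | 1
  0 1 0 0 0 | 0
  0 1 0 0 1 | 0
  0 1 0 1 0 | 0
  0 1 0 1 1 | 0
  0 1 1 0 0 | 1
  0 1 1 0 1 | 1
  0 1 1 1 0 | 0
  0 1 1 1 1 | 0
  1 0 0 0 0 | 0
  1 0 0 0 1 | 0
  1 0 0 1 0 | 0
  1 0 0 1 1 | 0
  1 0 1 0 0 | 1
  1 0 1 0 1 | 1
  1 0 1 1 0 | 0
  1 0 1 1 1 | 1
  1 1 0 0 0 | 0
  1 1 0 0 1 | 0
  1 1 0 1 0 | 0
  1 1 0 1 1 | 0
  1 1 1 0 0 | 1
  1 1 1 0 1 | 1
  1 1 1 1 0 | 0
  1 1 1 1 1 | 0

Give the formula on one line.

((((c & e) & d) & ~b) | (c & ~d))

  (c & e) = 00000101000001010000010100000101
  ((c & e) & d) = 00000001000000010000000100000001
  ~b = 11111111000000001111111100000000
  (((c & e) & d) & ~b) = 00000001000000000000000100000000
  ~d = 11001100110011001100110011001100
  (c & ~d) = 00001100000011000000110000001100
  ((((c & e) & d) & ~b) | (c & ~d)) = 00001101000011000000110100001100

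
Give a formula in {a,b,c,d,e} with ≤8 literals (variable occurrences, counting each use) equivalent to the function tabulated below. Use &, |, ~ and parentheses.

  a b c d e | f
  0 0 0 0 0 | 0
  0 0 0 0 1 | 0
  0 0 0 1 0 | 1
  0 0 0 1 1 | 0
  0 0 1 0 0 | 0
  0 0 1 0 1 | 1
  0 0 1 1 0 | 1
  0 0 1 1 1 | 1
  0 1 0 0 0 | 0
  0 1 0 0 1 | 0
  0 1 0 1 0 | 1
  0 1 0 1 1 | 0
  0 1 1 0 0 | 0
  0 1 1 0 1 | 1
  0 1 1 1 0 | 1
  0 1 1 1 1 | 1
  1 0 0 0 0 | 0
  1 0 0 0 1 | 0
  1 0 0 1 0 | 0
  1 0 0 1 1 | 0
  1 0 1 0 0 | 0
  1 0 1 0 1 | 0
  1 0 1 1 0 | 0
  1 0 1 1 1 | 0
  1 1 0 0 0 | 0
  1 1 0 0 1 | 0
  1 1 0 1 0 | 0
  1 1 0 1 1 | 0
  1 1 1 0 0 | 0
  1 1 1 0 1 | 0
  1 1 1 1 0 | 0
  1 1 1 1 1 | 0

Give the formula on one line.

((e | ((e & a) | d)) & (~a & (c | (~e & ~a))))

  (e & a) = 00000000000000000101010101010101
  ((e & a) | d) = 00110011001100110111011101110111
  (e | ((e & a) | d)) = 01110111011101110111011101110111
  ~a = 11111111111111110000000000000000
  ~e = 10101010101010101010101010101010
  (~e & ~a) = 10101010101010100000000000000000
  (c | (~e & ~a)) = 10101111101011110000111100001111
  (~a & (c | (~e & ~a))) = 10101111101011110000000000000000
  ((e | ((e & a) | d)) & (~a & (c | (~e & ~a)))) = 00100111001001110000000000000000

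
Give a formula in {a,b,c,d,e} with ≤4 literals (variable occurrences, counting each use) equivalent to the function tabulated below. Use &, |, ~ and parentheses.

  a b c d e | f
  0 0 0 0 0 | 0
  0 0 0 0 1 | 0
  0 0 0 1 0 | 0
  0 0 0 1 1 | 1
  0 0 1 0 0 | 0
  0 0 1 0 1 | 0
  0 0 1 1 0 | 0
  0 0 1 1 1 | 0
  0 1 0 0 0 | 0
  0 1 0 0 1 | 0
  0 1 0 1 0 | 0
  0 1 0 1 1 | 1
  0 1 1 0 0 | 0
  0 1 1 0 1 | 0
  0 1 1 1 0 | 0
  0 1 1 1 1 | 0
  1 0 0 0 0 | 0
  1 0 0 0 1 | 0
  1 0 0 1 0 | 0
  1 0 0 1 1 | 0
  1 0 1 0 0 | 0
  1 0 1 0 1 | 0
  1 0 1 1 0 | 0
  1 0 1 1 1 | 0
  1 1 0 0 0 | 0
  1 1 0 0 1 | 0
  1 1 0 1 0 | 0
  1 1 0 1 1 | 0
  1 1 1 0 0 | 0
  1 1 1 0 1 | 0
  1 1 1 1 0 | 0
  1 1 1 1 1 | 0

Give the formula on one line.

(d & (~a & (e & ~c)))

  ~a = 11111111111111110000000000000000
  ~c = 11110000111100001111000011110000
  (e & ~c) = 01010000010100000101000001010000
  (~a & (e & ~c)) = 01010000010100000000000000000000
  (d & (~a & (e & ~c))) = 00010000000100000000000000000000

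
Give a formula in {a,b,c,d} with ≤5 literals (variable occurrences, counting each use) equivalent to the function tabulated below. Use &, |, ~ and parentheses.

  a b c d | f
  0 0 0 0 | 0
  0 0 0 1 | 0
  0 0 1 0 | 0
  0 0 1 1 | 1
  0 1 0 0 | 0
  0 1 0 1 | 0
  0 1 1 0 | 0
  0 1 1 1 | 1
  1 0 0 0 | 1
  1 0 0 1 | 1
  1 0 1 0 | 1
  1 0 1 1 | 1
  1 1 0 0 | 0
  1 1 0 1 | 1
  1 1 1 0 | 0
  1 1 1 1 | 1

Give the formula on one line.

  ~b = 1111000011110000
  (a & ~b) = 0000000011110000
  (c | a) = 0011001111111111
  (d & (c | a)) = 0001000101010101
  ((a & ~b) | (d & (c | a))) = 0001000111110101

((a & ~b) | (d & (c | a)))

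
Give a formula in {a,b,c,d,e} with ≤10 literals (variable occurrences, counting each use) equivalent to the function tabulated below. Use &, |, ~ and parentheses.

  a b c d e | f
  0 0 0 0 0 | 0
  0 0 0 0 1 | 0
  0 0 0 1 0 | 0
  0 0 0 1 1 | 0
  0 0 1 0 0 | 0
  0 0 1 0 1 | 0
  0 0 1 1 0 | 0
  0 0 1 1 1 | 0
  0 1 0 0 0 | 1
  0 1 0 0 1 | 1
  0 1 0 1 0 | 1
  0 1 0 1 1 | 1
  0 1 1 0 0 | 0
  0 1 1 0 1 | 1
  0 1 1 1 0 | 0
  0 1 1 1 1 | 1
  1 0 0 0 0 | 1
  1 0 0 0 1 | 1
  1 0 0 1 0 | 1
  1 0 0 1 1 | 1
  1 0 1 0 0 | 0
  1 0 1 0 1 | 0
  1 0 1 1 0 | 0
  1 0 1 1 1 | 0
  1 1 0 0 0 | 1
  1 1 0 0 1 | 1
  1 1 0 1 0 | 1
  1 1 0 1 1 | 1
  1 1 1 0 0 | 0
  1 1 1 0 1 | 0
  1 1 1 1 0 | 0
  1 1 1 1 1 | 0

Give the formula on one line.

((((e & b) & (~a & (e & (b | ~c)))) | ~c) & (b | a))

  (e & b) = 00000000010101010000000001010101
  ~a = 11111111111111110000000000000000
  ~c = 11110000111100001111000011110000
  (b | ~c) = 11110000111111111111000011111111
  (e & (b | ~c)) = 01010000010101010101000001010101
  (~a & (e & (b | ~c))) = 01010000010101010000000000000000
  ((e & b) & (~a & (e & (b | ~c)))) = 00000000010101010000000000000000
  (((e & b) & (~a & (e & (b | ~c)))) | ~c) = 11110000111101011111000011110000
  (b | a) = 00000000111111111111111111111111
  ((((e & b) & (~a & (e & (b | ~c)))) | ~c) & (b | a)) = 00000000111101011111000011110000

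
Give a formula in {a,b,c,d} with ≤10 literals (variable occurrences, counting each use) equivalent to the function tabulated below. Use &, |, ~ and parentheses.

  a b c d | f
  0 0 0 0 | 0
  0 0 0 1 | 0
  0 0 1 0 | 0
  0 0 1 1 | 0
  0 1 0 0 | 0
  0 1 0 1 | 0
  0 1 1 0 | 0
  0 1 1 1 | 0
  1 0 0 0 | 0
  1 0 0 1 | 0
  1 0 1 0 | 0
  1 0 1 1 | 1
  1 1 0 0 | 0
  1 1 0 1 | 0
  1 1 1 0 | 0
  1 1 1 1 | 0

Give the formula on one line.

((a & c) & (d & ((~b | ~d) | ((a | ~c) & ~a))))

  (a & c) = 0000000000110011
  ~b = 1111000011110000
  ~d = 1010101010101010
  (~b | ~d) = 1111101011111010
  ~c = 1100110011001100
  (a | ~c) = 1100110011111111
  ~a = 1111111100000000
  ((a | ~c) & ~a) = 1100110000000000
  ((~b | ~d) | ((a | ~c) & ~a)) = 1111111011111010
  (d & ((~b | ~d) | ((a | ~c) & ~a))) = 0101010001010000
  ((a & c) & (d & ((~b | ~d) | ((a | ~c) & ~a)))) = 0000000000010000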